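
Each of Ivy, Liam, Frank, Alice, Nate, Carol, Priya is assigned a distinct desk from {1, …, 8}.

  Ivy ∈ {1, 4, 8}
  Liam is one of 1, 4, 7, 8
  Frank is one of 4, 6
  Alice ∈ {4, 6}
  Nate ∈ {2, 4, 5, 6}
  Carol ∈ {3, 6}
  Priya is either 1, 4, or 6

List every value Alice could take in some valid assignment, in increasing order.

Frank and Alice between them cover only {4, 6} — a naked pair. Remove those values from Ivy, Liam, Nate, Carol, Priya.
Carol's domain is down to {3}, so Carol = 3.
Priya must be 1 (only option left). Eliminate 1 elsewhere: Ivy, Liam.
Ivy has just one choice, so Ivy = 8. Eliminate 8 elsewhere: Liam.
Liam must be 7 (only option left).
No further eliminations apply; Alice can still be any of 4, 6.

4, 6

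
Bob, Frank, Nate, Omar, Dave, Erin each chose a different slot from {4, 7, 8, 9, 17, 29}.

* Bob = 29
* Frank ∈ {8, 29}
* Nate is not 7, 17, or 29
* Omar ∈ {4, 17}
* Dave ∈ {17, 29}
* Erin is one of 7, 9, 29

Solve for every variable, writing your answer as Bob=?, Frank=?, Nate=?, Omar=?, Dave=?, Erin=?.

Bob=29, Frank=8, Nate=9, Omar=4, Dave=17, Erin=7

Bob has just one choice, so Bob = 29. Remove 29 from Frank, Dave, Erin.
That leaves Frank = 8. Strike 8 from Nate.
That leaves Dave = 17. Strike 17 from Omar.
Omar's domain is down to {4}, so Omar = 4. Eliminate 4 elsewhere: Nate.
Nate has just one choice, so Nate = 9. So Erin can't be 9.
That leaves Erin = 7.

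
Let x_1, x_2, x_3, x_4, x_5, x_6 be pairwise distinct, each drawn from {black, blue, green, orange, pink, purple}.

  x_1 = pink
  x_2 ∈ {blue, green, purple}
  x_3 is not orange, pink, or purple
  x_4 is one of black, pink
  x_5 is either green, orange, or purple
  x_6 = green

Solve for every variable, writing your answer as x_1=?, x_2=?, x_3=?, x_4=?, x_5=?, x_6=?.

x_1=pink, x_2=purple, x_3=blue, x_4=black, x_5=orange, x_6=green

x_1's domain is down to {pink}, so x_1 = pink. Eliminate pink elsewhere: x_4.
x_4's domain is down to {black}, so x_4 = black. Remove black from x_3.
That leaves x_6 = green. Eliminate green elsewhere: x_2, x_3, x_5.
That leaves x_3 = blue. So x_2 can't be blue.
That leaves x_2 = purple. Strike purple from x_5.
x_5's domain is down to {orange}, so x_5 = orange.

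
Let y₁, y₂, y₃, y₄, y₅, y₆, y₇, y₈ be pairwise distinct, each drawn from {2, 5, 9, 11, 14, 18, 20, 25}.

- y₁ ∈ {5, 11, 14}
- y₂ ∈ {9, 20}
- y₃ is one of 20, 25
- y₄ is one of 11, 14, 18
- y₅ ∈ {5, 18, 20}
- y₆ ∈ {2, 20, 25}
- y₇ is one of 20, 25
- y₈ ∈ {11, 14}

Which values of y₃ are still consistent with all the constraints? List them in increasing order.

Among the 8 variables, 2 fits only y₆ (and all 8 values in {2, 5, 9, 11, 14, 18, 20, 25} must be used), so y₆ = 2.
The 7 still-open variables draw from only 7 values {5, 9, 11, 14, 18, 20, 25}, so each is used; only y₂ can be 9, hence y₂ = 9.
y₃ and y₇ share exactly the 2 values {20, 25}; by pigeonhole those values go to them, so strike 20, 25 from y₅.
No further eliminations apply; y₃ can still be any of 20, 25.

20, 25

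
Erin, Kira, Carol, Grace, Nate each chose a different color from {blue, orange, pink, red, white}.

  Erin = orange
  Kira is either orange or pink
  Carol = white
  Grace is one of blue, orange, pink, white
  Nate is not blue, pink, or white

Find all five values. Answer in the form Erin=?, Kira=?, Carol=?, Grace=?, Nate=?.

Erin's domain is down to {orange}, so Erin = orange. Strike orange from Kira, Grace, Nate.
Kira has just one choice, so Kira = pink. Strike pink from Grace.
Carol's domain is down to {white}, so Carol = white. Remove white from Grace.
Grace must be blue (only option left).
Nate has just one choice, so Nate = red.

Erin=orange, Kira=pink, Carol=white, Grace=blue, Nate=red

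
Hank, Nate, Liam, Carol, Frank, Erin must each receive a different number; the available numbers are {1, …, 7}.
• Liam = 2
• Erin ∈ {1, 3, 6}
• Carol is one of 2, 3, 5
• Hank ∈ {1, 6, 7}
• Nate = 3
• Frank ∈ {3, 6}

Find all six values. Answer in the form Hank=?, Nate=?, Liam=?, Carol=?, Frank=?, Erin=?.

Nate must be 3 (only option left). Remove 3 from Carol, Frank, Erin.
Liam must be 2 (only option left). Strike 2 from Carol.
Carol must be 5 (only option left).
That leaves Frank = 6. Remove 6 from Hank, Erin.
Erin has just one choice, so Erin = 1. Remove 1 from Hank.
Hank has just one choice, so Hank = 7.

Hank=7, Nate=3, Liam=2, Carol=5, Frank=6, Erin=1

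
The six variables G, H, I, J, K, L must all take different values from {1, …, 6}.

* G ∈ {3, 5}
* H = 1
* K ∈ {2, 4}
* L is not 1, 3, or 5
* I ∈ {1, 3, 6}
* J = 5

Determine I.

H's domain is down to {1}, so H = 1. Eliminate 1 elsewhere: I.
That leaves J = 5. Eliminate 5 elsewhere: G.
G must be 3 (only option left). Strike 3 from I.
So I = 6.

6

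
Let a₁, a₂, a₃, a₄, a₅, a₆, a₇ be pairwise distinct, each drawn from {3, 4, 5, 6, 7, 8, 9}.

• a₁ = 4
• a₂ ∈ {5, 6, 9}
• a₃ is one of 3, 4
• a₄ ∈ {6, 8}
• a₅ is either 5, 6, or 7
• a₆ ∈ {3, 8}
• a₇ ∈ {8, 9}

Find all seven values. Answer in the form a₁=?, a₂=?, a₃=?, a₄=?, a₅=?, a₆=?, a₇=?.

a₁'s domain is down to {4}, so a₁ = 4. So a₃ can't be 4.
a₃'s domain is down to {3}, so a₃ = 3. So a₆ can't be 3.
a₆ has just one choice, so a₆ = 8. Remove 8 from a₄, a₇.
a₇'s domain is down to {9}, so a₇ = 9. Strike 9 from a₂.
That leaves a₄ = 6. Remove 6 from a₂, a₅.
a₂ has just one choice, so a₂ = 5. Strike 5 from a₅.
a₅ must be 7 (only option left).

a₁=4, a₂=5, a₃=3, a₄=6, a₅=7, a₆=8, a₇=9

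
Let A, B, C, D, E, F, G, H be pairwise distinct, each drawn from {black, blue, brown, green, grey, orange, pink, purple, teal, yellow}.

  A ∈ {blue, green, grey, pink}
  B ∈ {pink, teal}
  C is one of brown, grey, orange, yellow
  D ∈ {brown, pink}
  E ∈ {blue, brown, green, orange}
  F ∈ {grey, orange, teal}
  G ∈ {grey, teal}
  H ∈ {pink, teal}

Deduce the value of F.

orange

The 8 variables draw from only 8 values {blue, brown, green, grey, orange, pink, teal, yellow}, so each is used; only C can be yellow, hence C = yellow.
B and H between them cover only {pink, teal} — a naked pair. Remove those values from A, D, F, G.
D has just one choice, so D = brown. So E can't be brown.
G's domain is down to {grey}, so G = grey. So A, F can't be grey.
So F = orange.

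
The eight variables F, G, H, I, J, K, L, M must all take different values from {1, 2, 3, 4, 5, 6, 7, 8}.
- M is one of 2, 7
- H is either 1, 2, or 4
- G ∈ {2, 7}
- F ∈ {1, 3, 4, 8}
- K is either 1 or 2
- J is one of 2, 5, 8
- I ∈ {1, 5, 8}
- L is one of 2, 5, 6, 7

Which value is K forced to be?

The 8 variables draw from only 8 values {1, 2, 3, 4, 5, 6, 7, 8}, so each is used; only F can be 3, hence F = 3.
Among the 7 still-open variables, 4 fits only H (and all 7 values in {1, 2, 4, 5, 6, 7, 8} must be used), so H = 4.
The 6 still-open variables draw from only 6 values {1, 2, 5, 6, 7, 8}, so each is used; only L can be 6, hence L = 6.
G and M share exactly the 2 values {2, 7}; by pigeonhole those values go to them, so strike 2, 7 from J, K.
So K = 1.

1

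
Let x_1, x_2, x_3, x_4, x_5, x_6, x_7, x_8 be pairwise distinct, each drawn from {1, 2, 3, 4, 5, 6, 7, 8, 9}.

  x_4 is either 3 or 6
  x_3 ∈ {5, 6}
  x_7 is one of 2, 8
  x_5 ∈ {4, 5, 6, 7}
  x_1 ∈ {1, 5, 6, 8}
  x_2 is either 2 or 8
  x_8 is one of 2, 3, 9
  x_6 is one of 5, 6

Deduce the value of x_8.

x_2 and x_7 share exactly the 2 values {2, 8}; by pigeonhole those values go to them, so strike 2, 8 from x_1, x_8.
x_3 and x_6 between them cover only {5, 6} — a naked pair. Remove those values from x_1, x_4, x_5.
That leaves x_1 = 1.
x_4 has just one choice, so x_4 = 3. Strike 3 from x_8.
So x_8 = 9.

9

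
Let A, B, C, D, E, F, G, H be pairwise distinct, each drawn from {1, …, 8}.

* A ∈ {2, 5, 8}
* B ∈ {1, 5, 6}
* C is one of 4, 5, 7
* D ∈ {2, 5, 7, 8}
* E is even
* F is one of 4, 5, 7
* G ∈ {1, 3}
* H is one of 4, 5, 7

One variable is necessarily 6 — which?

E

The 8 variables together cover exactly {1, 2, 3, 4, 5, 6, 7, 8} — 8 values for 8 variables — and 3 appears only in G's list, so G = 3.
The 7 still-open variables together cover exactly {1, 2, 4, 5, 6, 7, 8} — 7 values for 7 variables — and 1 appears only in B's list, so B = 1.
Among the 6 still-open variables, 6 fits only E (and all 6 values in {2, 4, 5, 6, 7, 8} must be used), so E = 6.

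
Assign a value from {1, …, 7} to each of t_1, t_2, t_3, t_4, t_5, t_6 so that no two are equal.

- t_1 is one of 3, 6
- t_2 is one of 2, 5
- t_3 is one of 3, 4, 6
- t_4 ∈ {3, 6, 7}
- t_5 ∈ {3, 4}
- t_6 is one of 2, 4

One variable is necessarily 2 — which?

The 6 variables draw from only 6 values {2, 3, 4, 5, 6, 7}, so each is used; only t_2 can be 5, hence t_2 = 5.
The 5 still-open variables together cover exactly {2, 3, 4, 6, 7} — 5 values for 5 variables — and 2 appears only in t_6's list, so t_6 = 2.

t_6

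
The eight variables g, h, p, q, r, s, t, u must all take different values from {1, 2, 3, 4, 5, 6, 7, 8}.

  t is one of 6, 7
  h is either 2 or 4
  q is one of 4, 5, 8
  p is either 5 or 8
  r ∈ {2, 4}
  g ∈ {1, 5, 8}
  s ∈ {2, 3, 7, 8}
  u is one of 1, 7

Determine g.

1

The 8 variables draw from only 8 values {1, 2, 3, 4, 5, 6, 7, 8}, so each is used; only s can be 3, hence s = 3.
The 7 still-open variables draw from only 7 values {1, 2, 4, 5, 6, 7, 8}, so each is used; only t can be 6, hence t = 6.
The 6 still-open variables draw from only 6 values {1, 2, 4, 5, 7, 8}, so each is used; only u can be 7, hence u = 7.
The 5 still-open variables draw from only 5 values {1, 2, 4, 5, 8}, so each is used; only g can be 1, hence g = 1.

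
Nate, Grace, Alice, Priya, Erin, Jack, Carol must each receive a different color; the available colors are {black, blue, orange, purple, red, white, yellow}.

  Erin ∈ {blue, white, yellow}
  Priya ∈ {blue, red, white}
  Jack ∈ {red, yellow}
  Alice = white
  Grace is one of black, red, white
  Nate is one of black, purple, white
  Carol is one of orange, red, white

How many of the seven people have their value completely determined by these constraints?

4

Alice has just one choice, so Alice = white. Strike white from Nate, Grace, Priya, Erin, Carol.
Among the 6 still-open variables, orange fits only Carol (and all 6 values in {black, blue, orange, purple, red, yellow} must be used), so Carol = orange.
The 5 still-open variables together cover exactly {black, blue, purple, red, yellow} — 5 values for 5 variables — and purple appears only in Nate's list, so Nate = purple.
The 4 still-open variables draw from only 4 values {black, blue, red, yellow}, so each is used; only Grace can be black, hence Grace = black.
Determined: Nate=purple, Grace=black, Alice=white, Carol=orange. The other people each still have more than one consistent value. That makes 4.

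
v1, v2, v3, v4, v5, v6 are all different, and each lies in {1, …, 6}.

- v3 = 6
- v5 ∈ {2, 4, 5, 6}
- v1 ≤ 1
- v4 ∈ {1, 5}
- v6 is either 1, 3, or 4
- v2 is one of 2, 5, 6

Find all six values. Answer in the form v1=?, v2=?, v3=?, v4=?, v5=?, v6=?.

v1 has just one choice, so v1 = 1. Remove 1 from v4, v6.
v3 must be 6 (only option left). Strike 6 from v2, v5.
v4's domain is down to {5}, so v4 = 5. So v2, v5 can't be 5.
v2 must be 2 (only option left). Remove 2 from v5.
v5's domain is down to {4}, so v5 = 4. Eliminate 4 elsewhere: v6.
v6 has just one choice, so v6 = 3.

v1=1, v2=2, v3=6, v4=5, v5=4, v6=3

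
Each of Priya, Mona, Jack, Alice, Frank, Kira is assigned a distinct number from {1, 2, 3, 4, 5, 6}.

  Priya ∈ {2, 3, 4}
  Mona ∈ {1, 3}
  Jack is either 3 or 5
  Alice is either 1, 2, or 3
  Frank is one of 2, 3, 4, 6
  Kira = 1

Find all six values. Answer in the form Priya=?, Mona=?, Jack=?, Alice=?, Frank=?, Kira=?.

Kira's domain is down to {1}, so Kira = 1. Eliminate 1 elsewhere: Mona, Alice.
Mona must be 3 (only option left). Remove 3 from Priya, Jack, Alice, Frank.
That leaves Jack = 5.
Alice must be 2 (only option left). So Priya, Frank can't be 2.
Priya's domain is down to {4}, so Priya = 4. Eliminate 4 elsewhere: Frank.
Frank has just one choice, so Frank = 6.

Priya=4, Mona=3, Jack=5, Alice=2, Frank=6, Kira=1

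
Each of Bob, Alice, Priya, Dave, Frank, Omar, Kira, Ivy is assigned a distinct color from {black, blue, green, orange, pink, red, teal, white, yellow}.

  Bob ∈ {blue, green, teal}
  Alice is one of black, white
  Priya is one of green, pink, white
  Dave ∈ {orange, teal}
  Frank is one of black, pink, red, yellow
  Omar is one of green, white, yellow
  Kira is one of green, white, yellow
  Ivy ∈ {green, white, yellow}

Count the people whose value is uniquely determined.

Omar, Kira, Ivy between them cover only {green, white, yellow} — a naked triple. Remove those values from Bob, Alice, Priya, Frank.
Alice's domain is down to {black}, so Alice = black. Eliminate black elsewhere: Frank.
That leaves Priya = pink. Strike pink from Frank.
That leaves Frank = red.
Determined: Alice=black, Priya=pink, Frank=red. The other people each still have more than one consistent value. That makes 3.

3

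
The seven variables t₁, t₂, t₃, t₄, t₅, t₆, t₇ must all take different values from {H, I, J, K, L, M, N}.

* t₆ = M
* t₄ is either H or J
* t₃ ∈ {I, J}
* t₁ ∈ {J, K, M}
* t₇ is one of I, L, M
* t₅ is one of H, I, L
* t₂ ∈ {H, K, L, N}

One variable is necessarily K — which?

t₆ has just one choice, so t₆ = M. Remove M from t₁, t₇.
The 6 still-open variables together cover exactly {H, I, J, K, L, N} — 6 values for 6 variables — and N appears only in t₂'s list, so t₂ = N.
The 5 still-open variables together cover exactly {H, I, J, K, L} — 5 values for 5 variables — and K appears only in t₁'s list, so t₁ = K.

t₁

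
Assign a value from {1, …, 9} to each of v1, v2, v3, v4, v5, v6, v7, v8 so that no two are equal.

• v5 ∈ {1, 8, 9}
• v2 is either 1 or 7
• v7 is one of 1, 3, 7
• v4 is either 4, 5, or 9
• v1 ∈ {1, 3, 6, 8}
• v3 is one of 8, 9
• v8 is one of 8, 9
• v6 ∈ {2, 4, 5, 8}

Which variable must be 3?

v3 and v8 between them cover only {8, 9} — a naked pair. Remove those values from v1, v4, v5, v6.
v5 must be 1 (only option left). Eliminate 1 elsewhere: v1, v2, v7.
v2 must be 7 (only option left). Eliminate 7 elsewhere: v7.
So 3 goes to v7.

v7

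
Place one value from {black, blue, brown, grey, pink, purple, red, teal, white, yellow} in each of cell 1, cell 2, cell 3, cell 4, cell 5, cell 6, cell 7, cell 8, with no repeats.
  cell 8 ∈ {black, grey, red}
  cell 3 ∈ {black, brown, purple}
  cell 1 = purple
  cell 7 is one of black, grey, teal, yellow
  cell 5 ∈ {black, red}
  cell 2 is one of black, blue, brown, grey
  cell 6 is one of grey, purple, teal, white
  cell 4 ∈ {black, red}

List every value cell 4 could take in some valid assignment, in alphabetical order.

black, red

cell 1 must be purple (only option left). Eliminate purple elsewhere: cell 3, cell 6.
cell 4 and cell 5 between them cover only {black, red} — a naked pair. Remove those values from cell 2, cell 3, cell 7, cell 8.
cell 3's domain is down to {brown}, so cell 3 = brown. Strike brown from cell 2.
cell 8 has just one choice, so cell 8 = grey. Remove grey from cell 2, cell 6, cell 7.
cell 2 has just one choice, so cell 2 = blue.
No further eliminations apply; cell 4 can still be any of black, red.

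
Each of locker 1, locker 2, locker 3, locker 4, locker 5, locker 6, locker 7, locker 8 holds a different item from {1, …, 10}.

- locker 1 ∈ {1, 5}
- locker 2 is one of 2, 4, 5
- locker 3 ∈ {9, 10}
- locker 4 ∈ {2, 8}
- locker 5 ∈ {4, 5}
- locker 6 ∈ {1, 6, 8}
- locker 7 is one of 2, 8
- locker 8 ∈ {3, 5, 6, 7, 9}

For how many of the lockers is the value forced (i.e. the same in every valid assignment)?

The 2 variables locker 4 and locker 7 are confined to {2, 8}, which locks those values in; drop them from locker 2, locker 6.
locker 2 and locker 5 share exactly the 2 values {4, 5}; by pigeonhole those values go to them, so strike 4, 5 from locker 1, locker 8.
locker 1's domain is down to {1}, so locker 1 = 1. Strike 1 from locker 6.
locker 6 has just one choice, so locker 6 = 6. So locker 8 can't be 6.
Determined: locker 1=1, locker 6=6. The other lockers each still have more than one consistent value. That makes 2.

2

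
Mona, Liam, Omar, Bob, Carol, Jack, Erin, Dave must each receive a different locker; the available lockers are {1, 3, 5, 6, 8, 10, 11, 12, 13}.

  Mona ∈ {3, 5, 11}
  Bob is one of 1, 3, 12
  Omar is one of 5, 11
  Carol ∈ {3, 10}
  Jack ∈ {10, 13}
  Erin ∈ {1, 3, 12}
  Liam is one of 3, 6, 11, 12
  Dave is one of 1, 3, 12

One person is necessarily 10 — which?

Carol

The 8 variables draw from only 8 values {1, 3, 5, 6, 10, 11, 12, 13}, so each is used; only Liam can be 6, hence Liam = 6.
The 7 still-open variables together cover exactly {1, 3, 5, 10, 11, 12, 13} — 7 values for 7 variables — and 13 appears only in Jack's list, so Jack = 13.
The 6 still-open variables draw from only 6 values {1, 3, 5, 10, 11, 12}, so each is used; only Carol can be 10, hence Carol = 10.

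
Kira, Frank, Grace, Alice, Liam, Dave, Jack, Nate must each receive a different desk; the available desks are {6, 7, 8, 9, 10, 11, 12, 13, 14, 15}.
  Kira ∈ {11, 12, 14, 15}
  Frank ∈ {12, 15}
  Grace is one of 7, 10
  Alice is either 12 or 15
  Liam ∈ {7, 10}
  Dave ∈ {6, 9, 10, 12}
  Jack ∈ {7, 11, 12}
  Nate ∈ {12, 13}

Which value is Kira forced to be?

Frank and Alice share exactly the 2 values {12, 15}; by pigeonhole those values go to them, so strike 12, 15 from Kira, Dave, Jack, Nate.
That leaves Nate = 13.
Grace and Liam share exactly the 2 values {7, 10}; by pigeonhole those values go to them, so strike 7, 10 from Dave, Jack.
That leaves Jack = 11. Strike 11 from Kira.
So Kira = 14.

14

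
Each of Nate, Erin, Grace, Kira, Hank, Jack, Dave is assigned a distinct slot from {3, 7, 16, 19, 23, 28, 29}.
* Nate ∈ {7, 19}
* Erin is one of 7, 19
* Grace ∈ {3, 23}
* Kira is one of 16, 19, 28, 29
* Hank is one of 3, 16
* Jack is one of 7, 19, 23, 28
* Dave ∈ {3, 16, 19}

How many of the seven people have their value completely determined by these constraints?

Among the 7 variables, 29 fits only Kira (and all 7 values in {3, 7, 16, 19, 23, 28, 29} must be used), so Kira = 29.
Among the 6 still-open variables, 28 fits only Jack (and all 6 values in {3, 7, 16, 19, 23, 28} must be used), so Jack = 28.
The 5 still-open variables draw from only 5 values {3, 7, 16, 19, 23}, so each is used; only Grace can be 23, hence Grace = 23.
Nate and Erin share exactly the 2 values {7, 19}; by pigeonhole those values go to them, so strike 7, 19 from Dave.
Determined: Grace=23, Kira=29, Jack=28. The other people each still have more than one consistent value. That makes 3.

3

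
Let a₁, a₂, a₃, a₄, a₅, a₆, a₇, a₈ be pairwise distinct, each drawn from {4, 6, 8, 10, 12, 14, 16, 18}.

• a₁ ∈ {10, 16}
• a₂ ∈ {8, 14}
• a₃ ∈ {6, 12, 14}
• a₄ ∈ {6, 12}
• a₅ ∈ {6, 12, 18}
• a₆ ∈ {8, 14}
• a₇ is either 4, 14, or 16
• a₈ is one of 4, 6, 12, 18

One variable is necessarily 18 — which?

a₅

Among the 8 variables, 10 fits only a₁ (and all 8 values in {4, 6, 8, 10, 12, 14, 16, 18} must be used), so a₁ = 10.
Among the 7 still-open variables, 16 fits only a₇ (and all 7 values in {4, 6, 8, 12, 14, 16, 18} must be used), so a₇ = 16.
The 6 still-open variables together cover exactly {4, 6, 8, 12, 14, 18} — 6 values for 6 variables — and 4 appears only in a₈'s list, so a₈ = 4.
Among the 5 still-open variables, 18 fits only a₅ (and all 5 values in {6, 8, 12, 14, 18} must be used), so a₅ = 18.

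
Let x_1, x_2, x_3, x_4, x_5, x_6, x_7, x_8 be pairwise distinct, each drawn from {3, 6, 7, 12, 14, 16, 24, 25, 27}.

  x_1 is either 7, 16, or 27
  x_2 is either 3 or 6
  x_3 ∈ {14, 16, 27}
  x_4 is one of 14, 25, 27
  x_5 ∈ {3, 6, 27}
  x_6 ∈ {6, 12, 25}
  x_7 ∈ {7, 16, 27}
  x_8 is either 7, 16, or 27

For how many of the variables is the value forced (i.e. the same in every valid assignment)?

3

The 8 variables draw from only 8 values {3, 6, 7, 12, 14, 16, 25, 27}, so each is used; only x_6 can be 12, hence x_6 = 12.
Among the 7 still-open variables, 25 fits only x_4 (and all 7 values in {3, 6, 7, 14, 16, 25, 27} must be used), so x_4 = 25.
Among the 6 still-open variables, 14 fits only x_3 (and all 6 values in {3, 6, 7, 14, 16, 27} must be used), so x_3 = 14.
x_1, x_7, x_8 between them cover only {7, 16, 27} — a naked triple. Remove those values from x_5.
Determined: x_3=14, x_4=25, x_6=12. The other variables each still have more than one consistent value. That makes 3.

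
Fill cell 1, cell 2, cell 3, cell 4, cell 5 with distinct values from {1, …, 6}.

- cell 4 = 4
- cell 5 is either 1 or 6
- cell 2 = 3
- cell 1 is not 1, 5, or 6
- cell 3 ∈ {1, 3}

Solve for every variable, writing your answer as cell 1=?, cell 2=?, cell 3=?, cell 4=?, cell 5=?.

cell 1=2, cell 2=3, cell 3=1, cell 4=4, cell 5=6

cell 2 has just one choice, so cell 2 = 3. Remove 3 from cell 1, cell 3.
cell 3 has just one choice, so cell 3 = 1. Strike 1 from cell 5.
cell 4's domain is down to {4}, so cell 4 = 4. Remove 4 from cell 1.
cell 5 must be 6 (only option left).
That leaves cell 1 = 2.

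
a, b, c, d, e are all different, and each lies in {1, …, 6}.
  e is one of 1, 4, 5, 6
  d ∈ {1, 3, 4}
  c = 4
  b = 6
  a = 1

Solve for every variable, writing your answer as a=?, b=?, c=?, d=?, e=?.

a has just one choice, so a = 1. So d, e can't be 1.
b's domain is down to {6}, so b = 6. Remove 6 from e.
c's domain is down to {4}, so c = 4. Strike 4 from d, e.
d's domain is down to {3}, so d = 3.
e must be 5 (only option left).

a=1, b=6, c=4, d=3, e=5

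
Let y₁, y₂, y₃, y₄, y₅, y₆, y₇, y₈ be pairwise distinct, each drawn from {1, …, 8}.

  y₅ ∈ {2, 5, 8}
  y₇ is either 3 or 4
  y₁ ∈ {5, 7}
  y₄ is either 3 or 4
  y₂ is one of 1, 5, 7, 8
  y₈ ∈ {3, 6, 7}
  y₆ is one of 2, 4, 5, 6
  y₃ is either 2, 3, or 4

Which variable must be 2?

The 8 variables together cover exactly {1, 2, 3, 4, 5, 6, 7, 8} — 8 values for 8 variables — and 1 appears only in y₂'s list, so y₂ = 1.
The 7 still-open variables together cover exactly {2, 3, 4, 5, 6, 7, 8} — 7 values for 7 variables — and 8 appears only in y₅'s list, so y₅ = 8.
y₄ and y₇ share exactly the 2 values {3, 4}; by pigeonhole those values go to them, so strike 3, 4 from y₃, y₆, y₈.

y₃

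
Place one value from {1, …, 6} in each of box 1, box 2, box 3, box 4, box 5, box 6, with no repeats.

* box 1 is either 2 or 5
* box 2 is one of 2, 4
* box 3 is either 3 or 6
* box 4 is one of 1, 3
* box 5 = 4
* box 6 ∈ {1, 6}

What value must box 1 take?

box 5 has just one choice, so box 5 = 4. Remove 4 from box 2.
box 2 must be 2 (only option left). So box 1 can't be 2.
So box 1 = 5.

5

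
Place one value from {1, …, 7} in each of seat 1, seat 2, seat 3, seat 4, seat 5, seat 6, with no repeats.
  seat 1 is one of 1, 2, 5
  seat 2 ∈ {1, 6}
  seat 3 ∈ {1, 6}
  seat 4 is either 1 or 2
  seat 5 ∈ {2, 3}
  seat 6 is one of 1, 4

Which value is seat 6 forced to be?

4

Among the 6 variables, 3 fits only seat 5 (and all 6 values in {1, 2, 3, 4, 5, 6} must be used), so seat 5 = 3.
Among the 5 still-open variables, 4 fits only seat 6 (and all 5 values in {1, 2, 4, 5, 6} must be used), so seat 6 = 4.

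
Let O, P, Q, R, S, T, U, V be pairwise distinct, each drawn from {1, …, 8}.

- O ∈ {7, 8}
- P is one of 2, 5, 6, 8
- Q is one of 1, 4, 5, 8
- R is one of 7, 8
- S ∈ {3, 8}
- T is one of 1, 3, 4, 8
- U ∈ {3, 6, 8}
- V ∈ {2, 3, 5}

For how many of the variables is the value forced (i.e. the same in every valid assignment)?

2

O and R share exactly the 2 values {7, 8}; by pigeonhole those values go to them, so strike 7, 8 from P, Q, S, T, U.
That leaves S = 3. Remove 3 from T, U, V.
That leaves U = 6. So P can't be 6.
P and V between them cover only {2, 5} — a naked pair. Remove those values from Q.
Determined: S=3, U=6. The other variables each still have more than one consistent value. That makes 2.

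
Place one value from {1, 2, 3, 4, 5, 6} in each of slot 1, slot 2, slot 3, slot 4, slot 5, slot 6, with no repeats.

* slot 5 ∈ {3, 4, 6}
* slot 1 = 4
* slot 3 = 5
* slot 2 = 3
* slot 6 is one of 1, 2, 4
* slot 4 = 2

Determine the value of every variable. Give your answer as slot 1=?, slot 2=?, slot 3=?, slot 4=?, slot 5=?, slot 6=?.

slot 1 has just one choice, so slot 1 = 4. Eliminate 4 elsewhere: slot 5, slot 6.
slot 2's domain is down to {3}, so slot 2 = 3. Eliminate 3 elsewhere: slot 5.
slot 3 has just one choice, so slot 3 = 5.
That leaves slot 4 = 2. Remove 2 from slot 6.
slot 5 must be 6 (only option left).
slot 6 must be 1 (only option left).

slot 1=4, slot 2=3, slot 3=5, slot 4=2, slot 5=6, slot 6=1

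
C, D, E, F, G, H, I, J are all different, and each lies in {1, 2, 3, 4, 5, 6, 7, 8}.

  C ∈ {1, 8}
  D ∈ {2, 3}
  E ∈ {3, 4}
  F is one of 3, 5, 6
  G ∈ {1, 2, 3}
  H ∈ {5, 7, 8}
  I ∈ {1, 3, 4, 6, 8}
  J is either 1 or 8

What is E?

4

The 8 variables draw from only 8 values {1, 2, 3, 4, 5, 6, 7, 8}, so each is used; only H can be 7, hence H = 7.
Among the 7 still-open variables, 5 fits only F (and all 7 values in {1, 2, 3, 4, 5, 6, 8} must be used), so F = 5.
The 6 still-open variables draw from only 6 values {1, 2, 3, 4, 6, 8}, so each is used; only I can be 6, hence I = 6.
The 5 still-open variables together cover exactly {1, 2, 3, 4, 8} — 5 values for 5 variables — and 4 appears only in E's list, so E = 4.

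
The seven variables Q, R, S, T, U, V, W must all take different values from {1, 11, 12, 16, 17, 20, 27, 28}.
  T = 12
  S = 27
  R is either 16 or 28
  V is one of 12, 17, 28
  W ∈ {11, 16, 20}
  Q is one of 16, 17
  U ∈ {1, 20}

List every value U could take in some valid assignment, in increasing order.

1, 20

S has just one choice, so S = 27.
That leaves T = 12. Strike 12 from V.
Q, R, V share exactly the 3 values {16, 17, 28}; by pigeonhole those values go to them, so strike 16, 17, 28 from W.
No further eliminations apply; U can still be any of 1, 20.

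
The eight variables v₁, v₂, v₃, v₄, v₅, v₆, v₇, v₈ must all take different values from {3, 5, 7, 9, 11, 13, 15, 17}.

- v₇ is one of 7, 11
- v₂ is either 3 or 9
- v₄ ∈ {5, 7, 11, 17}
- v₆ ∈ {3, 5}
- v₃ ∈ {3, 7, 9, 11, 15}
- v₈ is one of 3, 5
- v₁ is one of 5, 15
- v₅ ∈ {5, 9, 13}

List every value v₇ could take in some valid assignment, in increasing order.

7, 11

Among the 8 variables, 13 fits only v₅ (and all 8 values in {3, 5, 7, 9, 11, 13, 15, 17} must be used), so v₅ = 13.
The 7 still-open variables together cover exactly {3, 5, 7, 9, 11, 15, 17} — 7 values for 7 variables — and 17 appears only in v₄'s list, so v₄ = 17.
v₆ and v₈ share exactly the 2 values {3, 5}; by pigeonhole those values go to them, so strike 3, 5 from v₁, v₂, v₃.
v₁'s domain is down to {15}, so v₁ = 15. Strike 15 from v₃.
v₂ must be 9 (only option left). Strike 9 from v₃.
No further eliminations apply; v₇ can still be any of 7, 11.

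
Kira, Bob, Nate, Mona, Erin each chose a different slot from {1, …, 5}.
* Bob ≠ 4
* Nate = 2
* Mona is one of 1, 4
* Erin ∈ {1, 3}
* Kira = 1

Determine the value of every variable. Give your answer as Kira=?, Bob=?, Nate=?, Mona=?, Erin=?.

Kira=1, Bob=5, Nate=2, Mona=4, Erin=3

Kira has just one choice, so Kira = 1. Remove 1 from Bob, Mona, Erin.
That leaves Nate = 2. Eliminate 2 elsewhere: Bob.
That leaves Mona = 4.
Erin must be 3 (only option left). Eliminate 3 elsewhere: Bob.
That leaves Bob = 5.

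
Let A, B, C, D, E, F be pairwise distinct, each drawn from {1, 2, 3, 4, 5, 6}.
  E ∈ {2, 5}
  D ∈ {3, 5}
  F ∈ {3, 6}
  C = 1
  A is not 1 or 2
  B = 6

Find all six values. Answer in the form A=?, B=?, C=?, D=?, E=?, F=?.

B must be 6 (only option left). Remove 6 from A, F.
That leaves C = 1.
F must be 3 (only option left). Strike 3 from A, D.
That leaves D = 5. So A, E can't be 5.
E must be 2 (only option left).
A has just one choice, so A = 4.

A=4, B=6, C=1, D=5, E=2, F=3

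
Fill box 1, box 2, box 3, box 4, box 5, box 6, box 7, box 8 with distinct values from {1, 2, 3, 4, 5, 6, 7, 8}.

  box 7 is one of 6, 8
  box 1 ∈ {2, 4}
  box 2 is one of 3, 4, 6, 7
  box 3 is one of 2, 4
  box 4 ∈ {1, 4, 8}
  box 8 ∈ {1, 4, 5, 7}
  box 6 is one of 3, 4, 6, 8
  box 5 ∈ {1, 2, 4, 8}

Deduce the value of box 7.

6

Among the 8 variables, 5 fits only box 8 (and all 8 values in {1, 2, 3, 4, 5, 6, 7, 8} must be used), so box 8 = 5.
Among the 7 still-open variables, 7 fits only box 2 (and all 7 values in {1, 2, 3, 4, 6, 7, 8} must be used), so box 2 = 7.
The 6 still-open variables together cover exactly {1, 2, 3, 4, 6, 8} — 6 values for 6 variables — and 3 appears only in box 6's list, so box 6 = 3.
The 5 still-open variables together cover exactly {1, 2, 4, 6, 8} — 5 values for 5 variables — and 6 appears only in box 7's list, so box 7 = 6.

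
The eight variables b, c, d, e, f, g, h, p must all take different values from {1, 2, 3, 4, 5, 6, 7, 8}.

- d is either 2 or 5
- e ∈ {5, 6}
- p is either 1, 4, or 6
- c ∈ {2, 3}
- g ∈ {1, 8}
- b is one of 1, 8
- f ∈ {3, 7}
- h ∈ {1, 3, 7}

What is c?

2

Among the 8 variables, 4 fits only p (and all 8 values in {1, 2, 3, 4, 5, 6, 7, 8} must be used), so p = 4.
The 7 still-open variables together cover exactly {1, 2, 3, 5, 6, 7, 8} — 7 values for 7 variables — and 6 appears only in e's list, so e = 6.
The 6 still-open variables draw from only 6 values {1, 2, 3, 5, 7, 8}, so each is used; only d can be 5, hence d = 5.
The 5 still-open variables together cover exactly {1, 2, 3, 7, 8} — 5 values for 5 variables — and 2 appears only in c's list, so c = 2.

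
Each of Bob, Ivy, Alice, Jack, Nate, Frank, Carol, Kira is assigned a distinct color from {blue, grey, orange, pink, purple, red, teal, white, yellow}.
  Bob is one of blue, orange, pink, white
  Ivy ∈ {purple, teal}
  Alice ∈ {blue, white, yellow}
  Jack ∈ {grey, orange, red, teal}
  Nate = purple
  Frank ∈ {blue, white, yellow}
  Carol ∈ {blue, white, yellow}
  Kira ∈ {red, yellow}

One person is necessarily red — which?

Kira

Nate has just one choice, so Nate = purple. Remove purple from Ivy.
Ivy has just one choice, so Ivy = teal. Remove teal from Jack.
Alice, Frank, Carol between them cover only {blue, white, yellow} — a naked triple. Remove those values from Bob, Kira.
So red goes to Kira.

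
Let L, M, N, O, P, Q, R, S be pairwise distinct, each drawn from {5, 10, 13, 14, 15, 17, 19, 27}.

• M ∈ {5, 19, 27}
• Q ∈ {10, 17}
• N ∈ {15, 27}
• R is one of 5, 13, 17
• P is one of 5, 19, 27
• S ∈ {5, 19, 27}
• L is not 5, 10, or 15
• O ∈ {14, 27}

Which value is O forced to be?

14

Among the 8 variables, 10 fits only Q (and all 8 values in {5, 10, 13, 14, 15, 17, 19, 27} must be used), so Q = 10.
The 7 still-open variables together cover exactly {5, 13, 14, 15, 17, 19, 27} — 7 values for 7 variables — and 15 appears only in N's list, so N = 15.
M, P, S share exactly the 3 values {5, 19, 27}; by pigeonhole those values go to them, so strike 5, 19, 27 from L, O, R.
So O = 14.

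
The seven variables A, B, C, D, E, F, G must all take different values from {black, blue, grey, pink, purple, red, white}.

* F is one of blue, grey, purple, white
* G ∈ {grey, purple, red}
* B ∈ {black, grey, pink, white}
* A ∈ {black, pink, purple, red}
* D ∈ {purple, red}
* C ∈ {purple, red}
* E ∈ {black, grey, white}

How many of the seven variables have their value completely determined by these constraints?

Among the 7 variables, blue fits only F (and all 7 values in {black, blue, grey, pink, purple, red, white} must be used), so F = blue.
C and D share exactly the 2 values {purple, red}; by pigeonhole those values go to them, so strike purple, red from A, G.
G's domain is down to {grey}, so G = grey. Remove grey from B, E.
Determined: F=blue, G=grey. The other variables each still have more than one consistent value. That makes 2.

2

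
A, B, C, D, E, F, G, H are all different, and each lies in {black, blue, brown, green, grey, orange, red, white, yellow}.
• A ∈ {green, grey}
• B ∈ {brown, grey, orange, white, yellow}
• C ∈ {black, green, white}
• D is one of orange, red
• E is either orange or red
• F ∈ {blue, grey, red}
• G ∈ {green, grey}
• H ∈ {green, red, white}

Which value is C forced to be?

A and G between them cover only {green, grey} — a naked pair. Remove those values from B, C, F, H.
D and E share exactly the 2 values {orange, red}; by pigeonhole those values go to them, so strike orange, red from B, F, H.
F must be blue (only option left).
That leaves H = white. Remove white from B, C.
So C = black.

black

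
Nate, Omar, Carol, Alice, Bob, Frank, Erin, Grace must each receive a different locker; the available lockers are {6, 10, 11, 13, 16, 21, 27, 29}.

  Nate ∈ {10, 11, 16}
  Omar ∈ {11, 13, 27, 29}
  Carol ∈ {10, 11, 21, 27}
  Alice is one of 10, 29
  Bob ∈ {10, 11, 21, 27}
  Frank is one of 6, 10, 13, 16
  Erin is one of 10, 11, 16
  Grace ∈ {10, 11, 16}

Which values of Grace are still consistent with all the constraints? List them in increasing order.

10, 11, 16

Among the 8 variables, 6 fits only Frank (and all 8 values in {6, 10, 11, 13, 16, 21, 27, 29} must be used), so Frank = 6.
The 7 still-open variables draw from only 7 values {10, 11, 13, 16, 21, 27, 29}, so each is used; only Omar can be 13, hence Omar = 13.
The 6 still-open variables together cover exactly {10, 11, 16, 21, 27, 29} — 6 values for 6 variables — and 29 appears only in Alice's list, so Alice = 29.
Nate, Erin, Grace share exactly the 3 values {10, 11, 16}; by pigeonhole those values go to them, so strike 10, 11, 16 from Carol, Bob.
No further eliminations apply; Grace can still be any of 10, 11, 16.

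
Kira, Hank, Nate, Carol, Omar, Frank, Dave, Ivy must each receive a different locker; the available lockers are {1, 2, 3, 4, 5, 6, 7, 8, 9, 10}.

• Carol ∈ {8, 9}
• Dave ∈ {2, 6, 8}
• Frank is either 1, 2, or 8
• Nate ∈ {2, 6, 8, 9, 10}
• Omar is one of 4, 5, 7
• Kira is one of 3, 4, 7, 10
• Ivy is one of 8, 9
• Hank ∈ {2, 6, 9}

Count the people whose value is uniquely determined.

Carol and Ivy share exactly the 2 values {8, 9}; by pigeonhole those values go to them, so strike 8, 9 from Hank, Nate, Frank, Dave.
Hank and Dave between them cover only {2, 6} — a naked pair. Remove those values from Nate, Frank.
Nate's domain is down to {10}, so Nate = 10. Remove 10 from Kira.
Frank's domain is down to {1}, so Frank = 1.
Determined: Nate=10, Frank=1. The other people each still have more than one consistent value. That makes 2.

2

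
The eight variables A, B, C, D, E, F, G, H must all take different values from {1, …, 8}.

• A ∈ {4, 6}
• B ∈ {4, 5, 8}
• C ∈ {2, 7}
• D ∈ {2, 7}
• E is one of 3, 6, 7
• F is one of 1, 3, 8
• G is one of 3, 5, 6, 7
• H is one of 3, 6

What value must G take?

5

Among the 8 variables, 1 fits only F (and all 8 values in {1, 2, 3, 4, 5, 6, 7, 8} must be used), so F = 1.
Among the 7 still-open variables, 8 fits only B (and all 7 values in {2, 3, 4, 5, 6, 7, 8} must be used), so B = 8.
The 6 still-open variables together cover exactly {2, 3, 4, 5, 6, 7} — 6 values for 6 variables — and 4 appears only in A's list, so A = 4.
Among the 5 still-open variables, 5 fits only G (and all 5 values in {2, 3, 5, 6, 7} must be used), so G = 5.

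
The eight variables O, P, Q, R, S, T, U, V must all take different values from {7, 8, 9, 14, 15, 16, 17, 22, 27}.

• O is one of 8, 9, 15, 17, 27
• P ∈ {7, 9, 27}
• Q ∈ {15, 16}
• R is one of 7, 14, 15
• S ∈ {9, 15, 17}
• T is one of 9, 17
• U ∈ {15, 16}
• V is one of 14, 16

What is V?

14

Among the 8 variables, 8 fits only O (and all 8 values in {7, 8, 9, 14, 15, 16, 17, 27} must be used), so O = 8.
The 7 still-open variables draw from only 7 values {7, 9, 14, 15, 16, 17, 27}, so each is used; only P can be 27, hence P = 27.
The 6 still-open variables draw from only 6 values {7, 9, 14, 15, 16, 17}, so each is used; only R can be 7, hence R = 7.
Among the 5 still-open variables, 14 fits only V (and all 5 values in {9, 14, 15, 16, 17} must be used), so V = 14.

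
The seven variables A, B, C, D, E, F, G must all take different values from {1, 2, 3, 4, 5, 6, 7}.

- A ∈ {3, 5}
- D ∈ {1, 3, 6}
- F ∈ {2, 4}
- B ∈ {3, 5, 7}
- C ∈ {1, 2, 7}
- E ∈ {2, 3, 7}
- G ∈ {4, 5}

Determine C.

1

The 7 variables together cover exactly {1, 2, 3, 4, 5, 6, 7} — 7 values for 7 variables — and 6 appears only in D's list, so D = 6.
Among the 6 still-open variables, 1 fits only C (and all 6 values in {1, 2, 3, 4, 5, 7} must be used), so C = 1.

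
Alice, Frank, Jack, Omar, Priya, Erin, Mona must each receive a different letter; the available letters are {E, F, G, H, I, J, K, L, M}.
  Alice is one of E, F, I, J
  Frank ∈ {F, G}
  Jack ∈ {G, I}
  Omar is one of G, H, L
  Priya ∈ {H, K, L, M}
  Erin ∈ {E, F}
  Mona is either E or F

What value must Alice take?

The 2 variables Erin and Mona are confined to {E, F}, which locks those values in; drop them from Alice, Frank.
That leaves Frank = G. Remove G from Jack, Omar.
That leaves Jack = I. Eliminate I elsewhere: Alice.
So Alice = J.

J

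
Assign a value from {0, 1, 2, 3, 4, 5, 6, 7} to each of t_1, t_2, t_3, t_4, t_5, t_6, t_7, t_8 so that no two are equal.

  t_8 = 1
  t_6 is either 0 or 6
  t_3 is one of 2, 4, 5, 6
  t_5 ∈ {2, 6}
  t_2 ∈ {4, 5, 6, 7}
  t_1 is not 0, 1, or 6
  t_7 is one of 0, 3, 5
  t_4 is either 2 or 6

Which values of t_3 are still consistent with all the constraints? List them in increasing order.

4, 5

t_8 must be 1 (only option left).
t_4 and t_5 share exactly the 2 values {2, 6}; by pigeonhole those values go to them, so strike 2, 6 from t_1, t_2, t_3, t_6.
t_6 must be 0 (only option left). Remove 0 from t_7.
No further eliminations apply; t_3 can still be any of 4, 5.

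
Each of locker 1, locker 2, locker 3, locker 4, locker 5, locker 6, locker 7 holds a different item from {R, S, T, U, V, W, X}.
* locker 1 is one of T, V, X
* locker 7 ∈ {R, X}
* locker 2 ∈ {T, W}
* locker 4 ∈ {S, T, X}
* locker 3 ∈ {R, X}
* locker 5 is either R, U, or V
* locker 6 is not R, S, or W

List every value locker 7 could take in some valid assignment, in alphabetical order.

The 7 variables draw from only 7 values {R, S, T, U, V, W, X}, so each is used; only locker 4 can be S, hence locker 4 = S.
The 6 still-open variables draw from only 6 values {R, T, U, V, W, X}, so each is used; only locker 2 can be W, hence locker 2 = W.
locker 3 and locker 7 between them cover only {R, X} — a naked pair. Remove those values from locker 1, locker 5, locker 6.
No further eliminations apply; locker 7 can still be any of R, X.

R, X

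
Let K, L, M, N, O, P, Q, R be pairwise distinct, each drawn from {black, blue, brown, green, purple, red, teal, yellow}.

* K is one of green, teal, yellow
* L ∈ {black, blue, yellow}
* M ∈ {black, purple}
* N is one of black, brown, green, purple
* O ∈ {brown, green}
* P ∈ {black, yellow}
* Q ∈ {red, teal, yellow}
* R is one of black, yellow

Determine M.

purple

The 8 variables together cover exactly {black, blue, brown, green, purple, red, teal, yellow} — 8 values for 8 variables — and blue appears only in L's list, so L = blue.
The 7 still-open variables together cover exactly {black, brown, green, purple, red, teal, yellow} — 7 values for 7 variables — and red appears only in Q's list, so Q = red.
Among the 6 still-open variables, teal fits only K (and all 6 values in {black, brown, green, purple, teal, yellow} must be used), so K = teal.
The 2 variables P and R are confined to {black, yellow}, which locks those values in; drop them from M, N.
So M = purple.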